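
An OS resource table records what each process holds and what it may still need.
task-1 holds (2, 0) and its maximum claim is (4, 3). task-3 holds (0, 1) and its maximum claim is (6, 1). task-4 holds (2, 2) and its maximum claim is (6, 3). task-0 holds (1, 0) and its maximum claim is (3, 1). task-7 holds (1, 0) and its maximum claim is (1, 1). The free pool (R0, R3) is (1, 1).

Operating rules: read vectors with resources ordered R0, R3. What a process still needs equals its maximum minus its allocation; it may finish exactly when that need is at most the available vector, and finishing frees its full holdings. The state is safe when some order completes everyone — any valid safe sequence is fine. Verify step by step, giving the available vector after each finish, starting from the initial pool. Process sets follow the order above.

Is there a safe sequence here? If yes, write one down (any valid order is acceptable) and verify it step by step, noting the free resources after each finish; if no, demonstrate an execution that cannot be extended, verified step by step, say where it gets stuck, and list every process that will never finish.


UNSAFE.
Key observation: after task-7, task-0 the pool peaks at (3, 1), and each blocked process is short somewhere: task-1 on R3; task-3 on R0; task-4 on R0.
A maximal execution: task-7, task-0 — then nothing else fits. Verifying each step:
  pool = (1, 1)
  run task-7 (needs (0, 1), free (1, 1)); after release of (1, 0) the pool is (2, 1)
  run task-0 (needs (2, 1), free (2, 1)); after release of (1, 0) the pool is (3, 1)
  task-1 still needs (2, 3) but only (3, 1) is free — short on R3
  task-3 still needs (6, 0) but only (3, 1) is free — short on R0
  task-4 still needs (4, 1) but only (3, 1) is free — short on R0
Never able to finish: task-1, task-3 and task-4.


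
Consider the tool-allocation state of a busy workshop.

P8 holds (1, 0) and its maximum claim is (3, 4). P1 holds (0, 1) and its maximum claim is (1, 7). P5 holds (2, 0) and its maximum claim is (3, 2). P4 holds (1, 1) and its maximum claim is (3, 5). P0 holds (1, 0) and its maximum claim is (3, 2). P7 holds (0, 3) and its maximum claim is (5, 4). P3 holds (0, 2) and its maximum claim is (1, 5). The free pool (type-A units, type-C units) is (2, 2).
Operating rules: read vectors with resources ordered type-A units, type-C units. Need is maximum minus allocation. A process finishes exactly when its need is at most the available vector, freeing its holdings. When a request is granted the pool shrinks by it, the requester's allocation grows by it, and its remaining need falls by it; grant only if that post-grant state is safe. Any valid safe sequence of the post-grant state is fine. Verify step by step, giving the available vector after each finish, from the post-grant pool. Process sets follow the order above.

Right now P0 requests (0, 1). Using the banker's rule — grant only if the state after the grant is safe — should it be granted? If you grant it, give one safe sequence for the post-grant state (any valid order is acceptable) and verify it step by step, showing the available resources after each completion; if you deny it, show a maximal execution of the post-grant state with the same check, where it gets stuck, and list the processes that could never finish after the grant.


GRANT — the state after the grant stays safe, e.g. via P0, P5, P7, P3, P8, P1, P4.
Key observation: the transfer keeps a workable pool ((2, 1)); P0 starts the safe sequence.
Verifying the post-grant state step by step:
  pool = (2, 1)
  run P0 (needs (2, 1), free (2, 1)); after release of (1, 1) the pool is (3, 2)
  run P5 (needs (1, 2), free (3, 2)); after release of (2, 0) the pool is (5, 2)
  run P7 (needs (5, 1), free (5, 2)); after release of (0, 3) the pool is (5, 5)
  run P3 (needs (1, 3), free (5, 5)); after release of (0, 2) the pool is (5, 7)
  run P8 (needs (2, 4), free (5, 7)); after release of (1, 0) the pool is (6, 7)
  run P1 (needs (1, 6), free (6, 7)); after release of (0, 1) the pool is (6, 8)
  run P4 (needs (2, 4), free (6, 8)); after release of (1, 1) the pool is (7, 9)


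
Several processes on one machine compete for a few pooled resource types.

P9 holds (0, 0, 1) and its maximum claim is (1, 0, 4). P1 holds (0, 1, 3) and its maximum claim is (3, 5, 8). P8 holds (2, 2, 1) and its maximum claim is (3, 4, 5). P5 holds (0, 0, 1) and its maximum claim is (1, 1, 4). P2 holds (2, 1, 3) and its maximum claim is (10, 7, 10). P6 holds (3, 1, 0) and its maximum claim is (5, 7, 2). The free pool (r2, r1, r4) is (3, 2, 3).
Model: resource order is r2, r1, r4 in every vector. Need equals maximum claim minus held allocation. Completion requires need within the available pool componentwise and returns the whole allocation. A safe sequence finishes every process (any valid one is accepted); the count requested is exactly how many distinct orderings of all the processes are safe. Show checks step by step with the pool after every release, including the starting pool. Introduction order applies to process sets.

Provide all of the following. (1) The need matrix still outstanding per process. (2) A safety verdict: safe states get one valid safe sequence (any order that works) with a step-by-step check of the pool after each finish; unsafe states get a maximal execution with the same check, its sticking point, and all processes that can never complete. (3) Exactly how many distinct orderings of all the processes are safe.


(1) Need matrix, components ordered r2, r1, r4:
  P9: (1, 0, 3)
  P1: (3, 4, 5)
  P8: (1, 2, 4)
  P5: (1, 1, 3)
  P2: (8, 6, 7)
  P6: (2, 6, 2)
(2) UNSAFE — no complete ordering exists.
Key observation: r1 is the bottleneck — with P9, P5, P8, P1 done the pool holds (5, 5, 9), short of every remaining need.
Going as far as possible: P9, P5, P8, P1; after that, nothing fits. Verifying each step:
  pool = (3, 2, 3)
  P9 needs (1, 0, 3) <= (3, 2, 3) -> finishes; pool += (0, 0, 1) = (3, 2, 4)
  P5 needs (1, 1, 3) <= (3, 2, 4) -> finishes; pool += (0, 0, 1) = (3, 2, 5)
  P8 needs (1, 2, 4) <= (3, 2, 5) -> finishes; pool += (2, 2, 1) = (5, 4, 6)
  P1 needs (3, 4, 5) <= (5, 4, 6) -> finishes; pool += (0, 1, 3) = (5, 5, 9)
  blocked: P2 wants (8, 6, 7), pool (5, 5, 9) — not enough r2 and r1
  blocked: P6 wants (2, 6, 2), pool (5, 5, 9) — not enough r1
Never able to finish: P2 and P6.
(3) The exact count: 0 of the possible complete orderings are safe sequences.


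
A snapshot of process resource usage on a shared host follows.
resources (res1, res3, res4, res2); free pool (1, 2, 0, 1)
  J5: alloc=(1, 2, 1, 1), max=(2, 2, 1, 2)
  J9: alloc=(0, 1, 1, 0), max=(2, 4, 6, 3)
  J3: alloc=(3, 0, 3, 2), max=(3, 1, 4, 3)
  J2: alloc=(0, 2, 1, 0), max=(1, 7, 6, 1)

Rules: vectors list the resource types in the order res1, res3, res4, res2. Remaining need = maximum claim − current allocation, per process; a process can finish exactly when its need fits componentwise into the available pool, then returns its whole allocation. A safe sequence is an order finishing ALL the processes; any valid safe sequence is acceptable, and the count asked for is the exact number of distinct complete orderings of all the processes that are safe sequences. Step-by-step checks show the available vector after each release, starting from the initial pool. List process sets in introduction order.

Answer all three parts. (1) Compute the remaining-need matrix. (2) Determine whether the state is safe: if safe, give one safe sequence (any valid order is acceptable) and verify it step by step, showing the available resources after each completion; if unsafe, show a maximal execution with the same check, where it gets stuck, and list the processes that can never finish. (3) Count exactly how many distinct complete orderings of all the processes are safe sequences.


(1) Need matrix, components ordered res1, res3, res4, res2:
  J5: (1, 0, 0, 1)
  J9: (2, 3, 5, 3)
  J3: (0, 1, 1, 1)
  J2: (1, 5, 5, 1)
(2) UNSAFE.
Key observation: res4 is the bottleneck — with J5, J3 done the pool holds (5, 4, 4, 4), short of every remaining need.
A maximal execution: J5, J3 — then nothing else fits. Walking it through:
  pool = (1, 2, 0, 1)
  J5 needs (1, 0, 0, 1) <= (1, 2, 0, 1) -> finishes; pool += (1, 2, 1, 1) = (2, 4, 1, 2)
  J3 needs (0, 1, 1, 1) <= (2, 4, 1, 2) -> finishes; pool += (3, 0, 3, 2) = (5, 4, 4, 4)
  J9 cannot run: need (2, 3, 5, 3) vs free (5, 4, 4, 4) (insufficient res4)
  J2 cannot run: need (1, 5, 5, 1) vs free (5, 4, 4, 4) (insufficient res3 and res4)
Never able to finish: J9 and J2.
(3) Exactly 0 of the possible complete orderings are safe sequences.


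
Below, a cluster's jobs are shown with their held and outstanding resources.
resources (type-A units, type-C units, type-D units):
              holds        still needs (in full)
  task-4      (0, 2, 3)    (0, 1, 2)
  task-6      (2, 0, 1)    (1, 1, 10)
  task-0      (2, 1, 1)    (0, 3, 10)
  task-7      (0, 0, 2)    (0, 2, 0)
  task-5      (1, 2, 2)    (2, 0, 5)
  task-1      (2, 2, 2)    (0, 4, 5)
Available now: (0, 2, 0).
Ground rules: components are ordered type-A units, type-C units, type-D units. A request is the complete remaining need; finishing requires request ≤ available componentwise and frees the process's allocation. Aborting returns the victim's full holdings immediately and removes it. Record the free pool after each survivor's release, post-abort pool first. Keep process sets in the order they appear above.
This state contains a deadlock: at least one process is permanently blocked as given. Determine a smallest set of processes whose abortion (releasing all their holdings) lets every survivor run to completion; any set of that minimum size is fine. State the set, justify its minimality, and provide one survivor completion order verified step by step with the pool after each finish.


Abort task-6.
Key observation: before aborting task-6, task-0 was permanently blocked — no order could ever run it; afterwards it completes at step 5.
Minimality: the empty abort set fails — the state is deadlocked as it stands.
One survivor order: task-7, task-4, task-5, task-1, task-0. Step-by-step check (post-abort pool first):
  pool = (2, 2, 1)
  task-7 needs (0, 2, 0) <= (2, 2, 1) -> finishes; pool += (0, 0, 2) = (2, 2, 3)
  task-4 needs (0, 1, 2) <= (2, 2, 3) -> finishes; pool += (0, 2, 3) = (2, 4, 6)
  task-5 needs (2, 0, 5) <= (2, 4, 6) -> finishes; pool += (1, 2, 2) = (3, 6, 8)
  task-1 needs (0, 4, 5) <= (3, 6, 8) -> finishes; pool += (2, 2, 2) = (5, 8, 10)
  task-0 needs (0, 3, 10) <= (5, 8, 10) -> finishes; pool += (2, 1, 1) = (7, 9, 11)


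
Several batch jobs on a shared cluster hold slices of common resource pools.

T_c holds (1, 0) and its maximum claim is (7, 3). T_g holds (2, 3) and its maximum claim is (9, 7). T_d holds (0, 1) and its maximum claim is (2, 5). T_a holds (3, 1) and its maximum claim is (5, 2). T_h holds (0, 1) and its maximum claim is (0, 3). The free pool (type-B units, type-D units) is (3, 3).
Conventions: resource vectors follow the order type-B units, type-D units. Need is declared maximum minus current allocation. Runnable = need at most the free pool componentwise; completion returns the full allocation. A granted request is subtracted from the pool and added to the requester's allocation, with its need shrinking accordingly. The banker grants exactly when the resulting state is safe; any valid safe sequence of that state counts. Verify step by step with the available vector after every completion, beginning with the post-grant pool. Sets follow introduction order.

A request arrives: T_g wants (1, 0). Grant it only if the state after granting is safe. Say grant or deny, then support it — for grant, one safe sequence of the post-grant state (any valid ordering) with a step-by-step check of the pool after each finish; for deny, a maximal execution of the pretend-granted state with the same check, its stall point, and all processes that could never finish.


DENY — the pretend-granted state is unsafe.
Key observation: once T_h, T_a, T_d finish, the pool peaks at (5, 6) — and every remaining process still needs more type-B units than that.
Pretend the grant happened; the run T_h, T_a, T_d goes as far as possible. Walking it through:
  pool = (2, 3)
  run T_h (needs (0, 2), free (2, 3)); after release of (0, 1) the pool is (2, 4)
  run T_a (needs (2, 1), free (2, 4)); after release of (3, 1) the pool is (5, 5)
  run T_d (needs (2, 4), free (5, 5)); after release of (0, 1) the pool is (5, 6)
  T_c still needs (6, 3) but only (5, 6) is free — short on type-B units
  T_g still needs (6, 4) but only (5, 6) is free — short on type-B units
Had the request been granted, T_c and T_g could never finish.


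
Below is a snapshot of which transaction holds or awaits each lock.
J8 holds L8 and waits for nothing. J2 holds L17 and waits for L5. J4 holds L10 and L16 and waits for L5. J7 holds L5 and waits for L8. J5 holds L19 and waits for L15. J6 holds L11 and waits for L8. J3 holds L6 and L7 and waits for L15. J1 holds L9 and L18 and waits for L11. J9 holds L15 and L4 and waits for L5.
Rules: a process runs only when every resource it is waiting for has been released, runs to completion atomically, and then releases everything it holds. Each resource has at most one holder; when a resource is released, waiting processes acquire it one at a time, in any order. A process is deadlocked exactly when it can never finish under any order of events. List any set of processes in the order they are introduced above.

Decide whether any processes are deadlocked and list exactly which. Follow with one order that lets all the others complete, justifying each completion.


The deadlocked set is empty.
Key observation: the waits form no ring: some process can always run, and its releases unblock the others one by one.
One completion order for the rest: J8, J6, J7, J9, J2, J3, J4, J5, J1.
Verifying each step:
  run J8 (it waits on nothing); releases L8
  J6 waits on L8 — all released -> runs and releases L11
  J7 waits on L8 — all released -> runs and releases L5
  J9 waits on L5 — all released -> runs and releases L15 and L4
  J2 waits on L5 — all released -> runs and releases L17
  J3 waits on L15 — all released -> runs and releases L6 and L7
  J4 waits on L5 — all released -> runs and releases L10 and L16
  J5 waits on L15 — all released -> runs and releases L19
  J1 waits on L11 — all released -> runs and releases L9 and L18


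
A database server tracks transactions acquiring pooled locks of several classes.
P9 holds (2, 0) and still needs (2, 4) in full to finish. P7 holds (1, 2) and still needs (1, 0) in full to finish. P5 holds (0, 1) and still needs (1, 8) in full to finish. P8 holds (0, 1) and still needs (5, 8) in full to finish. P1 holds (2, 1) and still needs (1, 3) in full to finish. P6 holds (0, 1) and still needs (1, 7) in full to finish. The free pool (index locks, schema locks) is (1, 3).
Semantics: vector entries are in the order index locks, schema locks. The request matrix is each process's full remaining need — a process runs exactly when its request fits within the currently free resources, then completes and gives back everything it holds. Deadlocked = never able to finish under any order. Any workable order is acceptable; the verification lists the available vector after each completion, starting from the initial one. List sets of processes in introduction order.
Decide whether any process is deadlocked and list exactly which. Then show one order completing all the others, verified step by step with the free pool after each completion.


The deadlocked set is P5, P8 and P6.
Key observation: P7, P1, P9 can finish, but then (6, 6) is all there is, and the blocked group's schema locks demands exceed it.
A valid finishing order for the others: P7, P1, P9. Check, step by step:
  pool = (1, 3)
  P7: need (1, 0) fits (1, 3); releases (1, 2), pool now (2, 5)
  P1: need (1, 3) fits (2, 5); releases (2, 1), pool now (4, 6)
  P9: need (2, 4) fits (4, 6); releases (2, 0), pool now (6, 6)
The blocked processes can never fit:
  P5 still needs (1, 8) but only (6, 6) is free — short on schema locks
  P8 still needs (5, 8) but only (6, 6) is free — short on schema locks
  P6 still needs (1, 7) but only (6, 6) is free — short on schema locks


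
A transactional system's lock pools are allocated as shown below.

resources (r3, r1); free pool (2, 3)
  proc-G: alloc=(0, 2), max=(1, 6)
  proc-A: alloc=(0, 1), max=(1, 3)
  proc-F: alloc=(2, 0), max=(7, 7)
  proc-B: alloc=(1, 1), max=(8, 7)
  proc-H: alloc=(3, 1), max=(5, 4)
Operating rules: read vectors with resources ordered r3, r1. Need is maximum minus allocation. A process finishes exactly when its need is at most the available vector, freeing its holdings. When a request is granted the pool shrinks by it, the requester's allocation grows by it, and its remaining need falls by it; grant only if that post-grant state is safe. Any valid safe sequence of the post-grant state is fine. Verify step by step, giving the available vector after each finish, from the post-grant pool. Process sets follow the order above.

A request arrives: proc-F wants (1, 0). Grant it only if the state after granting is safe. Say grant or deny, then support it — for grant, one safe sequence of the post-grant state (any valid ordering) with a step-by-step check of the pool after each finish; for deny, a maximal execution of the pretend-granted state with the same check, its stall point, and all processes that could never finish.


DENY. Granting would leave the state unsafe.
Key observation: r3 is the bottleneck — with proc-A, proc-G done the pool holds (1, 6), short of every remaining need.
Pretend the grant happened; the run proc-A, proc-G goes as far as possible. Walking it through:
  pool = (1, 3)
  run proc-A (needs (1, 2), free (1, 3)); after release of (0, 1) the pool is (1, 4)
  run proc-G (needs (1, 4), free (1, 4)); after release of (0, 2) the pool is (1, 6)
  proc-F cannot run: need (4, 7) vs free (1, 6) (insufficient r3 and r1)
  proc-B cannot run: need (7, 6) vs free (1, 6) (insufficient r3)
  proc-H cannot run: need (2, 3) vs free (1, 6) (insufficient r3)
Post-grant, the permanently blocked set is proc-F, proc-B and proc-H.


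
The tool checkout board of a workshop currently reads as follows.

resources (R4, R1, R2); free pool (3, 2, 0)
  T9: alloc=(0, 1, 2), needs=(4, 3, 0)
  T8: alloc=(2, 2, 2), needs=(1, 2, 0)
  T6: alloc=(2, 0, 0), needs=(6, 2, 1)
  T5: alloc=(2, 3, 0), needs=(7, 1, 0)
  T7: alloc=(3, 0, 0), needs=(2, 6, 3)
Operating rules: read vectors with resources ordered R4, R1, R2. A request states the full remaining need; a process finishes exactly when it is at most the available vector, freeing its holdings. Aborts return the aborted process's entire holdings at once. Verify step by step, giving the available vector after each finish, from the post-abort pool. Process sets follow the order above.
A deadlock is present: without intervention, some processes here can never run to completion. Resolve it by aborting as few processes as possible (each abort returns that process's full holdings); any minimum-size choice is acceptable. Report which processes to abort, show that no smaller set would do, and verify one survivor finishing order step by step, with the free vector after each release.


Abort T5.
Key observation: the deadlocked T7 becomes finishable only because T5 released (2, 3, 0); it completes at step 3 below.
Minimality: the empty abort set fails — the state is deadlocked as it stands.
One survivor order: T8, T9, T7, T6. Check, step by step (post-abort pool first):
  pool = (5, 5, 0)
  run T8 (needs (1, 2, 0), free (5, 5, 0)); after release of (2, 2, 2) the pool is (7, 7, 2)
  run T9 (needs (4, 3, 0), free (7, 7, 2)); after release of (0, 1, 2) the pool is (7, 8, 4)
  run T7 (needs (2, 6, 3), free (7, 8, 4)); after release of (3, 0, 0) the pool is (10, 8, 4)
  run T6 (needs (6, 2, 1), free (10, 8, 4)); after release of (2, 0, 0) the pool is (12, 8, 4)


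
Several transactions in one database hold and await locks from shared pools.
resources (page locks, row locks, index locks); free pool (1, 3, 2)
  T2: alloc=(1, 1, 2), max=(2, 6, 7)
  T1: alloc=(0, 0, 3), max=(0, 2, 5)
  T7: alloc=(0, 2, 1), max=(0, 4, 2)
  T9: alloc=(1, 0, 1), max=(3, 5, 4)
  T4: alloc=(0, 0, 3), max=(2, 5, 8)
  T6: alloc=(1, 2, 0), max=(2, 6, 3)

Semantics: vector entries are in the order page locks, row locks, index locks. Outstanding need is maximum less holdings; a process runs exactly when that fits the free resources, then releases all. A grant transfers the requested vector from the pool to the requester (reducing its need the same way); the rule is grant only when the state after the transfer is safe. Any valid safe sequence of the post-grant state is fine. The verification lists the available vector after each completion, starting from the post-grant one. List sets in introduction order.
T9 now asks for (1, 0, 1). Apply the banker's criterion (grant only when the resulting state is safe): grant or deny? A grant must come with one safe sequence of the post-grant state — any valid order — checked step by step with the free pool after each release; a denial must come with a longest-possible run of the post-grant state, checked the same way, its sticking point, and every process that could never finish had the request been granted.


DENY: after the grant no complete ordering would exist.
Key observation: T7, T1 can finish, but then (0, 5, 5) is all there is, and the blocked group's page locks demands exceed it.
After a pretend grant, a maximal execution: T7, T1 — then nothing else fits. Walking it through:
  pool = (0, 3, 1)
  T7: need (0, 2, 1) fits (0, 3, 1); releases (0, 2, 1), pool now (0, 5, 2)
  T1: need (0, 2, 2) fits (0, 5, 2); releases (0, 0, 3), pool now (0, 5, 5)
  T2 still needs (1, 5, 5) but only (0, 5, 5) is free — short on page locks
  T9 still needs (1, 5, 2) but only (0, 5, 5) is free — short on page locks
  T4 still needs (2, 5, 5) but only (0, 5, 5) is free — short on page locks
  T6 still needs (1, 4, 3) but only (0, 5, 5) is free — short on page locks
Had the request been granted, T2, T9, T4 and T6 could never finish.


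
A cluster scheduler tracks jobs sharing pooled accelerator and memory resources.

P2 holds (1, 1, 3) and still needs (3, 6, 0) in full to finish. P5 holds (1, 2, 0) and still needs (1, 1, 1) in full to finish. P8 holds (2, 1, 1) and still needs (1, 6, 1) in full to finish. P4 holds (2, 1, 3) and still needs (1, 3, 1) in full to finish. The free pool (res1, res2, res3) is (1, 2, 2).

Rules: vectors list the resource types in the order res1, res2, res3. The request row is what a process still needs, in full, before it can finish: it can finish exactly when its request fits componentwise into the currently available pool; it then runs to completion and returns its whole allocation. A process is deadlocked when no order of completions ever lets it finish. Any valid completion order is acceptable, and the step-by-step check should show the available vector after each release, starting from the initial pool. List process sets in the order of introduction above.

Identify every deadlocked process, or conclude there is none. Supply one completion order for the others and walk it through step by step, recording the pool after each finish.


Deadlocked: P2 and P8.
Key observation: the pool after P5, P4 is (4, 5, 5); every surviving request exceeds it in res2, so progress ends there.
A valid finishing order for the others: P5, P4. Step-by-step check:
  pool = (1, 2, 2)
  P5: need (1, 1, 1) fits (1, 2, 2); releases (1, 2, 0), pool now (2, 4, 2)
  P4: need (1, 3, 1) fits (2, 4, 2); releases (2, 1, 3), pool now (4, 5, 5)
The stuck group stays short no matter what:
  P2 still needs (3, 6, 0) but only (4, 5, 5) is free — short on res2
  P8 still needs (1, 6, 1) but only (4, 5, 5) is free — short on res2


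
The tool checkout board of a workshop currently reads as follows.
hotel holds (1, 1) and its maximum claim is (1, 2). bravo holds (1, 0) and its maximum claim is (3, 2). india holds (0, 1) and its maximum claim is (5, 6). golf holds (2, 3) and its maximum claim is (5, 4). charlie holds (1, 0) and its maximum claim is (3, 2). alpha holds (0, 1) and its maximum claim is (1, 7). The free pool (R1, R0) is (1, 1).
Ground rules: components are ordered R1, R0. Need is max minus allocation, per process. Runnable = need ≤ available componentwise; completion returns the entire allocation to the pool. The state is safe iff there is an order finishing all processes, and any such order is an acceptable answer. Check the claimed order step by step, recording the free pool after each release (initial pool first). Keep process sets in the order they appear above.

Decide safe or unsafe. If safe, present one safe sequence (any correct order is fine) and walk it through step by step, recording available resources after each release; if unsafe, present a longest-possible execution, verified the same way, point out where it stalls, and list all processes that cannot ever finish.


The state is SAFE; one workable sequence: hotel, charlie, bravo, golf, india, alpha.
Key observation: the order's first zero-slack moment is hotel ((0, 1) needed, (1, 1) free — a requested resource with nothing to spare).
Verifying each step:
  pool = (1, 1)
  hotel needs (0, 1) <= (1, 1) -> finishes; pool += (1, 1) = (2, 2)
  charlie needs (2, 2) <= (2, 2) -> finishes; pool += (1, 0) = (3, 2)
  bravo needs (2, 2) <= (3, 2) -> finishes; pool += (1, 0) = (4, 2)
  golf needs (3, 1) <= (4, 2) -> finishes; pool += (2, 3) = (6, 5)
  india needs (5, 5) <= (6, 5) -> finishes; pool += (0, 1) = (6, 6)
  alpha needs (1, 6) <= (6, 6) -> finishes; pool += (0, 1) = (6, 7)


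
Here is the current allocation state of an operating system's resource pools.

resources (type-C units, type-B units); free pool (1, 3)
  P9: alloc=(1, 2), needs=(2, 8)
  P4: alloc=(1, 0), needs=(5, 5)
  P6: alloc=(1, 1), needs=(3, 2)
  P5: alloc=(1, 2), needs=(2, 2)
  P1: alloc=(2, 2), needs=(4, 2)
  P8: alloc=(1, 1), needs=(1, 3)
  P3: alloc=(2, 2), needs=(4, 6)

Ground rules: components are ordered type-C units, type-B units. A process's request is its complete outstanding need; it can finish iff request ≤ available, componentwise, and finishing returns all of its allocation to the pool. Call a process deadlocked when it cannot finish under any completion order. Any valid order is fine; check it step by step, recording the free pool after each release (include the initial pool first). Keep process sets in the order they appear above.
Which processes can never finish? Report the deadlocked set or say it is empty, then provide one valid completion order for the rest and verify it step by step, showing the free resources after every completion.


Nothing here is deadlocked.
Key observation: beginning at P8, releases accumulate fast enough that every process eventually fits.
One completion order for the rest: P8, P5, P6, P3, P4, P1, P9. Verifying each step:
  pool = (1, 3)
  run P8 (needs (1, 3), free (1, 3)); after release of (1, 1) the pool is (2, 4)
  run P5 (needs (2, 2), free (2, 4)); after release of (1, 2) the pool is (3, 6)
  run P6 (needs (3, 2), free (3, 6)); after release of (1, 1) the pool is (4, 7)
  run P3 (needs (4, 6), free (4, 7)); after release of (2, 2) the pool is (6, 9)
  run P4 (needs (5, 5), free (6, 9)); after release of (1, 0) the pool is (7, 9)
  run P1 (needs (4, 2), free (7, 9)); after release of (2, 2) the pool is (9, 11)
  run P9 (needs (2, 8), free (9, 11)); after release of (1, 2) the pool is (10, 13)


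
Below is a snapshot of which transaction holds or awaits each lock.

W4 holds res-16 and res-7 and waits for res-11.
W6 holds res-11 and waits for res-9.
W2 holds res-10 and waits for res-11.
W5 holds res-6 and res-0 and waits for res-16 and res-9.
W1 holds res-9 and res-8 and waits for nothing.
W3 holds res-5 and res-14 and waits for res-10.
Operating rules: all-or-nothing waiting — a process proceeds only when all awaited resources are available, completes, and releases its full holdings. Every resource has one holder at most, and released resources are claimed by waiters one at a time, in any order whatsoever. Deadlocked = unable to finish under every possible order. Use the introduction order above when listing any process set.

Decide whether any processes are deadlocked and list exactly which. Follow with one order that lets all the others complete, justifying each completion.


Nothing here is deadlocked.
Key observation: the wait graph is acyclic; completion cascades from the unblocked processes through everyone else.
The rest can finish in the order W1, W6, W2, W4, W5, W3.
Step-by-step check:
  W1 waits on nothing -> runs at once and releases res-9 and res-8
  W6 waits on res-9 — all released -> runs and releases res-11
  W2 waits on res-11 — all released -> runs and releases res-10
  W4 waits on res-11 — all released -> runs and releases res-16 and res-7
  W5 waits on res-16 and res-9 — all released -> runs and releases res-6 and res-0
  W3 waits on res-10 — all released -> runs and releases res-5 and res-14


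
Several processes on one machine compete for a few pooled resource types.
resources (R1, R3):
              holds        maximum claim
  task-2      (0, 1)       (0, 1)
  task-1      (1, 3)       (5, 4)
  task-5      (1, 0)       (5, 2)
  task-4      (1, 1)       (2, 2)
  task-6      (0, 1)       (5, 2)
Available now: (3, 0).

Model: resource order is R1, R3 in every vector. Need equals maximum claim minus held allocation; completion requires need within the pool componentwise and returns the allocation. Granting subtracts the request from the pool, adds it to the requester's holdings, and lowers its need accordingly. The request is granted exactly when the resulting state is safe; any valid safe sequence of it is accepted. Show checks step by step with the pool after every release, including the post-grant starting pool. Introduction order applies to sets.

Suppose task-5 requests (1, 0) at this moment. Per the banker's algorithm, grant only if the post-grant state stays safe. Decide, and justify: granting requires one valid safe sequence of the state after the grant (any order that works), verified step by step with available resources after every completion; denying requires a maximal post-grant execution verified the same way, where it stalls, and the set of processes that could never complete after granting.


GRANT — the state after the grant stays safe, e.g. via task-2, task-4, task-5, task-1, task-6.
Key observation: post-grant, (2, 0) remains, and an order beginning with task-2 completes everyone.
Check on the post-grant state, step by step:
  pool = (2, 0)
  task-2: need (0, 0) fits (2, 0); releases (0, 1), pool now (2, 1)
  task-4: need (1, 1) fits (2, 1); releases (1, 1), pool now (3, 2)
  task-5: need (3, 2) fits (3, 2); releases (2, 0), pool now (5, 2)
  task-1: need (4, 1) fits (5, 2); releases (1, 3), pool now (6, 5)
  task-6: need (5, 1) fits (6, 5); releases (0, 1), pool now (6, 6)


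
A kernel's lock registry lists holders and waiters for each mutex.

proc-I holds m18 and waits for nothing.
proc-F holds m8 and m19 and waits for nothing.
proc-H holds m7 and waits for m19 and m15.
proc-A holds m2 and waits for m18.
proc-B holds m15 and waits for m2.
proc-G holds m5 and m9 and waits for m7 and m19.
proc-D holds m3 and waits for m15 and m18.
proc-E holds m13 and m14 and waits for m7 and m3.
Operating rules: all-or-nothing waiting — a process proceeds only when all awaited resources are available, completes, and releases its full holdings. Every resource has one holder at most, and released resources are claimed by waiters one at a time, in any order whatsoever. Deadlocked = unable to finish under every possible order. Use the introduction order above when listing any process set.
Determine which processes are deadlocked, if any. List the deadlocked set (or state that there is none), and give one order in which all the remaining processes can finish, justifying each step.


Nothing here is deadlocked.
Key observation: the wait relation is loop-free; peeling off processes with no waits unwinds the whole state.
A valid finishing order for the others: proc-I, proc-A, proc-B, proc-D, proc-F, proc-H, proc-E, proc-G.
Walking it through:
  proc-I: no waits; runs immediately, freeing m18
  proc-A waits on m18 — all released -> runs and releases m2
  proc-B waits on m2 — all released -> runs and releases m15
  proc-D waits on m15 and m18 — all released -> runs and releases m3
  proc-F: no waits; runs immediately, freeing m8 and m19
  proc-H waits on m19 and m15 — all released -> runs and releases m7
  proc-E waits on m7 and m3 — all released -> runs and releases m13 and m14
  proc-G waits on m7 and m19 — all released -> runs and releases m5 and m9


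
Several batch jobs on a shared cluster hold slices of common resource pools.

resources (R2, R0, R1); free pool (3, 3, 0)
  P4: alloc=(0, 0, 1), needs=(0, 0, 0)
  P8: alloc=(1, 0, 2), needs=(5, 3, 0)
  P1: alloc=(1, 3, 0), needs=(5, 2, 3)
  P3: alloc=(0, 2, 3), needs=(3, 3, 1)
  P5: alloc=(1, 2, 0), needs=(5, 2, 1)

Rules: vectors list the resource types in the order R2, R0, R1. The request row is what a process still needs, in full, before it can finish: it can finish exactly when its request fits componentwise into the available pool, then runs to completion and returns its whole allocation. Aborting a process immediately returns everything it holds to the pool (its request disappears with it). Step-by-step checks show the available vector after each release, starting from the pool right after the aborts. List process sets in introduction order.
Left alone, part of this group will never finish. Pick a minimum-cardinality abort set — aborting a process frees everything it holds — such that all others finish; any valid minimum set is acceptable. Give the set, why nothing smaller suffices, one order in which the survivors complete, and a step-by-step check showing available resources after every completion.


Minimum abort set: P8 and P5.
Key observation: the deadlocked P1 becomes finishable only because P8 and P5 released (2, 2, 2); it completes at step 3 below.
No one abort is enough; case by case: P4 alone leaves P8 blocked (short on R2); P8 alone leaves P1 blocked (short on R2); P1 alone leaves P8 blocked (short on R2); P3 alone leaves P8 blocked (short on R2); P5 alone leaves P8 blocked (short on R2).
One survivor order: P4, P3, P1. Walking it through (post-abort pool first):
  pool = (5, 5, 2)
  P4 needs (0, 0, 0) <= (5, 5, 2) -> finishes; pool += (0, 0, 1) = (5, 5, 3)
  P3 needs (3, 3, 1) <= (5, 5, 3) -> finishes; pool += (0, 2, 3) = (5, 7, 6)
  P1 needs (5, 2, 3) <= (5, 7, 6) -> finishes; pool += (1, 3, 0) = (6, 10, 6)


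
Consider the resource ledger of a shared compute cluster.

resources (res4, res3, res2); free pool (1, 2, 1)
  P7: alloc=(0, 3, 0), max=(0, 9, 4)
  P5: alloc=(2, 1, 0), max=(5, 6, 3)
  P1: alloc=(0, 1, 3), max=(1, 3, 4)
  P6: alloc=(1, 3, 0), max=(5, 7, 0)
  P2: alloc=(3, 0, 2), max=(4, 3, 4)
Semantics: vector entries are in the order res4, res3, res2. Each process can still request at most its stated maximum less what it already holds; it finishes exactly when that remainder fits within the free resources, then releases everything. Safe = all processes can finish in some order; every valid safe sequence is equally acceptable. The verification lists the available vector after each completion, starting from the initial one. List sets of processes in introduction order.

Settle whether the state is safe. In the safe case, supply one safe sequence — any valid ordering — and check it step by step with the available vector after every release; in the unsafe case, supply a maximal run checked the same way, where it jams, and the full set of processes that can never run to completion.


The state is UNSAFE.
Key observation: P1, P2 can finish, but then (4, 3, 6) is all there is, and the blocked group's res3 demands exceed it.
Going as far as possible: P1, P2; after that, nothing fits. Verifying each step:
  pool = (1, 2, 1)
  P1: need (1, 2, 1) fits (1, 2, 1); releases (0, 1, 3), pool now (1, 3, 4)
  P2: need (1, 3, 2) fits (1, 3, 4); releases (3, 0, 2), pool now (4, 3, 6)
  blocked: P7 wants (0, 6, 4), pool (4, 3, 6) — not enough res3
  blocked: P5 wants (3, 5, 3), pool (4, 3, 6) — not enough res3
  blocked: P6 wants (4, 4, 0), pool (4, 3, 6) — not enough res3
Permanently blocked: P7, P5 and P6.


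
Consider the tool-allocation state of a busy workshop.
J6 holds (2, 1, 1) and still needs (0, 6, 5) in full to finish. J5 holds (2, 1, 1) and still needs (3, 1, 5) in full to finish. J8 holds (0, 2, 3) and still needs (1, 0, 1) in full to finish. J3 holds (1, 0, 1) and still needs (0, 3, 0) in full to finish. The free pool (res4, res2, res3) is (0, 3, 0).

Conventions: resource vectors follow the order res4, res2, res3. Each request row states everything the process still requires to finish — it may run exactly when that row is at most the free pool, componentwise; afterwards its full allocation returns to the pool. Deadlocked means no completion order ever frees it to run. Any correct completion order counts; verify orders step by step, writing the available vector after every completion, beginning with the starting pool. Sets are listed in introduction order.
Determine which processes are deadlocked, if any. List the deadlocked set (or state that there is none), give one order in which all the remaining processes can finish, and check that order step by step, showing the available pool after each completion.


Deadlocked set: J6 and J5.
Key observation: no order helps: past J3, J8, the free pool tops out at (1, 5, 4), below what each blocked process needs in res3.
The rest can finish in the order J3, J8. Check, step by step:
  pool = (0, 3, 0)
  J3 needs (0, 3, 0) <= (0, 3, 0) -> finishes; pool += (1, 0, 1) = (1, 3, 1)
  J8 needs (1, 0, 1) <= (1, 3, 1) -> finishes; pool += (0, 2, 3) = (1, 5, 4)
The stuck group stays short no matter what:
  J6 still needs (0, 6, 5) but only (1, 5, 4) is free — short on res2 and res3
  J5 still needs (3, 1, 5) but only (1, 5, 4) is free — short on res4 and res3


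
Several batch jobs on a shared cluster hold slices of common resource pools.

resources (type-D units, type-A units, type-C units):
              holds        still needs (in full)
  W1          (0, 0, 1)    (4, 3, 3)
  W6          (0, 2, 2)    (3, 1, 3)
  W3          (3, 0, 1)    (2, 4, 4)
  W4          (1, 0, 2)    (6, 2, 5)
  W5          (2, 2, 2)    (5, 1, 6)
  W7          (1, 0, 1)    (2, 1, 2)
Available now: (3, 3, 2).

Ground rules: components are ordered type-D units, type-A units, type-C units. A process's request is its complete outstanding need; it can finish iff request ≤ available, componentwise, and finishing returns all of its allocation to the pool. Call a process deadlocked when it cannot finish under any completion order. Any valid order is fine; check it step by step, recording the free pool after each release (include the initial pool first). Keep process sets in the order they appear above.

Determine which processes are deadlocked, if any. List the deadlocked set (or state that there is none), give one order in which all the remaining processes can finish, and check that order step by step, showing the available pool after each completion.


No process is deadlocked.
Key observation: W7 leads a chain of completions in which each release enables another process.
One completion order for the rest: W7, W6, W1, W3, W4, W5. Walking it through:
  pool = (3, 3, 2)
  run W7 (needs (2, 1, 2), free (3, 3, 2)); after release of (1, 0, 1) the pool is (4, 3, 3)
  run W6 (needs (3, 1, 3), free (4, 3, 3)); after release of (0, 2, 2) the pool is (4, 5, 5)
  run W1 (needs (4, 3, 3), free (4, 5, 5)); after release of (0, 0, 1) the pool is (4, 5, 6)
  run W3 (needs (2, 4, 4), free (4, 5, 6)); after release of (3, 0, 1) the pool is (7, 5, 7)
  run W4 (needs (6, 2, 5), free (7, 5, 7)); after release of (1, 0, 2) the pool is (8, 5, 9)
  run W5 (needs (5, 1, 6), free (8, 5, 9)); after release of (2, 2, 2) the pool is (10, 7, 11)


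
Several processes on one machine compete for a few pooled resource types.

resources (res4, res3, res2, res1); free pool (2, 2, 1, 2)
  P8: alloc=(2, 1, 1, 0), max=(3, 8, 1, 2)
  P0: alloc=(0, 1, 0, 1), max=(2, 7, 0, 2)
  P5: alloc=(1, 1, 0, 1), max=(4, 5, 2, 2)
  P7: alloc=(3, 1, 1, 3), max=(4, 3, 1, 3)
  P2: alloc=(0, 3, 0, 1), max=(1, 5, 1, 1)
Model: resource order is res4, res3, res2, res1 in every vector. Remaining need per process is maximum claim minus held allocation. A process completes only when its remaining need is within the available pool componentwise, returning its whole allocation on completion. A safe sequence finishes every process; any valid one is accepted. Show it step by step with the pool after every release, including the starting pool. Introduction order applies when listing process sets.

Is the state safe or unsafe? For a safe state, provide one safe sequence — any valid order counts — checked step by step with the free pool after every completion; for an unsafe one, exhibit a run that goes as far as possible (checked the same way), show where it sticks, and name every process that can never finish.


SAFE, for example via the order P2, P7, P5, P0, P8.
Key observation: the first exact fit in this order is P2 — it needs (1, 2, 1, 0) with (2, 2, 1, 2) free, meeting a requested resource to the last unit.
Step-by-step check:
  pool = (2, 2, 1, 2)
  P2 needs (1, 2, 1, 0) <= (2, 2, 1, 2) -> finishes; pool += (0, 3, 0, 1) = (2, 5, 1, 3)
  P7 needs (1, 2, 0, 0) <= (2, 5, 1, 3) -> finishes; pool += (3, 1, 1, 3) = (5, 6, 2, 6)
  P5 needs (3, 4, 2, 1) <= (5, 6, 2, 6) -> finishes; pool += (1, 1, 0, 1) = (6, 7, 2, 7)
  P0 needs (2, 6, 0, 1) <= (6, 7, 2, 7) -> finishes; pool += (0, 1, 0, 1) = (6, 8, 2, 8)
  P8 needs (1, 7, 0, 2) <= (6, 8, 2, 8) -> finishes; pool += (2, 1, 1, 0) = (8, 9, 3, 8)
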